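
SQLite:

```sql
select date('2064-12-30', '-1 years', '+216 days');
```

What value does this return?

2064-08-02

Adding -1 year to 2064-12-30 gives 2063-12-30.
Applying '+216 days' to 2063-12-30: counting 216 days forward gives 2064-08-02.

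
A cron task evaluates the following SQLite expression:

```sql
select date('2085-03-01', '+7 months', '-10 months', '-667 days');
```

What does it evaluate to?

2083-02-03

Adding +7 months to 2085-03-01 gives 2085-10-01.
Adding -10 months to 2085-10-01 gives 2084-12-01.
Applying '-667 days' to 2084-12-01: counting 667 days back gives 2083-02-03.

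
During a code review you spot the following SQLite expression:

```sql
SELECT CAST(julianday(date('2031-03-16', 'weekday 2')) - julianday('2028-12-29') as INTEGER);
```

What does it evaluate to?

809

`weekday 2` advances to the next Tuesday; 2031-03-16 is a Sunday, so it moves forward to 2031-03-18.
2 days remain in December 2028 after the 29th (31 − 29).
Full months from January 2029 through February 2031 contribute their day counts.
Then 18 days into March 2031.
Total: 2 + 31 + 28 + 31 + 30 + 31 + 30 + 31 + 31 + 30 + 31 + 30 + 31 + 31 + 28 + 31 + 30 + 31 + 30 + 31 + 31 + 30 + 31 + 30 + 31 + 31 + 28 + 18 = 809.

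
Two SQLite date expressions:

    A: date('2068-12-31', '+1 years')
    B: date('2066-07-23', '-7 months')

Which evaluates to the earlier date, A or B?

A = 2069-12-31.
B = 2065-12-23.
B is earlier.

B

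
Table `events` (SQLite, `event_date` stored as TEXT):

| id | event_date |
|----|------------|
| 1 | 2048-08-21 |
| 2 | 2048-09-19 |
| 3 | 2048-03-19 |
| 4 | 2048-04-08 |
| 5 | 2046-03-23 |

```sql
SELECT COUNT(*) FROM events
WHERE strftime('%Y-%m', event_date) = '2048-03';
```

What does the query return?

Rows with year-month 2048-03: 2048-03-19 → 1.

1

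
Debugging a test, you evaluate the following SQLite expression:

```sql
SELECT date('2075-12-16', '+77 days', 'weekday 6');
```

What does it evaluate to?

2076-03-07

Applying '+77 days' to 2075-12-16: counting 77 days forward gives 2076-03-02.
`weekday 6` advances to the next Saturday; 2076-03-02 is a Monday, so it moves forward to 2076-03-07.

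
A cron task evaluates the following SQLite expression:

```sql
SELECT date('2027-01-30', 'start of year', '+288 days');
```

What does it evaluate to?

`start of year` rewinds 2027-01-30 to 2027-01-01.
Applying '+288 days' to 2027-01-01: counting 288 days forward gives 2027-10-16.

2027-10-16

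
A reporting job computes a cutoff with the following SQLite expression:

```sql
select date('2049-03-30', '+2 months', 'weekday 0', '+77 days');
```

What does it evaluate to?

Adding +2 months to 2049-03-30 gives 2049-05-30.
`weekday 0` advances to the next Sunday; 2049-05-30 is already a Sunday, so it stays at 2049-05-30.
Applying '+77 days' to 2049-05-30: counting 77 days forward gives 2049-08-15.

2049-08-15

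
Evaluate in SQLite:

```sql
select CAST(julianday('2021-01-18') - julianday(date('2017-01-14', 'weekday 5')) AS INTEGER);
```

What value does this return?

`weekday 5` advances to the next Friday; 2017-01-14 is a Saturday, so it moves forward to 2017-01-20.
11 days remain in January 2017 after the 20th (31 − 20).
Full months from February 2017 through December 2020 contribute their day counts.
Then 18 days into January 2021.
Total: 11 + 28 + 31 + 30 + 31 + 30 + 31 + 31 + 30 + 31 + 30 + 31 + 31 + 28 + 31 + 30 + 31 + 30 + 31 + 31 + 30 + 31 + 30 + 31 + 31 + 28 + 31 + 30 + 31 + 30 + 31 + 31 + 30 + 31 + 30 + 31 + 31 + 29 + 31 + 30 + 31 + 30 + 31 + 31 + 30 + 31 + 30 + 31 + 18 = 1459.

1459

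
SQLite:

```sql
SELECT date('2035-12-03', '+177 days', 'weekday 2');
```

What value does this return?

2036-06-03

Applying '+177 days' to 2035-12-03: counting 177 days forward gives 2036-05-28.
`weekday 2` advances to the next Tuesday; 2036-05-28 is a Wednesday, so it moves forward to 2036-06-03.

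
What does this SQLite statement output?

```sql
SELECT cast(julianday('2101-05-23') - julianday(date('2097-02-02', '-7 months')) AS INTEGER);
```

1785

Adding -7 months to 2097-02-02 gives 2096-07-02.
29 days remain in July 2096 after the 2nd (31 − 2).
Full months from August 2096 through April 2101 contribute their day counts.
Then 23 days into May 2101.
Total: 29 + 31 + 30 + 31 + 30 + 31 + 31 + 28 + 31 + 30 + 31 + 30 + 31 + 31 + 30 + 31 + 30 + 31 + 31 + 28 + 31 + 30 + 31 + 30 + 31 + 31 + 30 + 31 + 30 + 31 + 31 + 28 + 31 + 30 + 31 + 30 + 31 + 31 + 30 + 31 + 30 + 31 + 31 + 28 + 31 + 30 + 31 + 30 + 31 + 31 + 30 + 31 + 30 + 31 + 31 + 28 + 31 + 30 + 23 = 1785.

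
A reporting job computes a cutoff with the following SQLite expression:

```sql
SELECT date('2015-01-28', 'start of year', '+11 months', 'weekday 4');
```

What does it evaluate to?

`start of year` rewinds 2015-01-28 to 2015-01-01.
Adding +11 months to 2015-01-01 gives 2015-12-01.
`weekday 4` advances to the next Thursday; 2015-12-01 is a Tuesday, so it moves forward to 2015-12-03.

2015-12-03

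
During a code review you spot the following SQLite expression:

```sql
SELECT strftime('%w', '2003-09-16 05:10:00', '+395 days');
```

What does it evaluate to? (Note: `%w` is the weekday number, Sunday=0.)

First apply '+395 days': 2003-09-16 05:10:00 → 2004-10-15 05:10:00.
2004-10-15 is a Friday; with Sunday=0 that is 5.

5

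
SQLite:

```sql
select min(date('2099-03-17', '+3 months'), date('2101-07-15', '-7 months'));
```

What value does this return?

2099-06-17

date('2099-03-17', '+3 months') → 2099-06-17.
date('2101-07-15', '-7 months') → 2100-12-15.
Earlier of the two is 2099-06-17.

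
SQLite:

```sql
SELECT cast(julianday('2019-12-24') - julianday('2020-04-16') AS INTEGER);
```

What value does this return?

-114

7 days remain in December 2019 after the 24th (31 − 24).
January 2020: 31 days.
February 2020: 29 days (leap year).
March 2020: 31 days.
Then 16 days into April 2020.
Total: 7 + 31 + 29 + 31 + 16 = 114.
The subtraction is earlier − later, so the result is −114 → -114.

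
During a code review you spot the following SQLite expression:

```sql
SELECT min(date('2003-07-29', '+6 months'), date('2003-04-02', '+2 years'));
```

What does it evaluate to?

2004-01-29

date('2003-07-29', '+6 months') → 2004-01-29.
date('2003-04-02', '+2 years') → 2005-04-02.
Earlier of the two is 2004-01-29.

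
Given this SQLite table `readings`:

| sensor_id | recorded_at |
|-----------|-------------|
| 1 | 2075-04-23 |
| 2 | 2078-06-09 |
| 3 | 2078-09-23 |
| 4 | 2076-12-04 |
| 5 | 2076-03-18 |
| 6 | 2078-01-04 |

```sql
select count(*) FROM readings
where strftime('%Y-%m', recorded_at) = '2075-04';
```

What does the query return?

Rows with year-month 2075-04: 2075-04-23 → 1.

1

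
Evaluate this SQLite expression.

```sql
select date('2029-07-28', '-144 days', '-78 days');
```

2028-12-18

Applying '-144 days' to 2029-07-28: counting 144 days back gives 2029-03-06.
Applying '-78 days' to 2029-03-06: counting 78 days back gives 2028-12-18.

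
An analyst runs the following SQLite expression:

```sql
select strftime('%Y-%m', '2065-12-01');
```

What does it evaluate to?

`%Y-%m` extracts the year-month: 2065-12.

2065-12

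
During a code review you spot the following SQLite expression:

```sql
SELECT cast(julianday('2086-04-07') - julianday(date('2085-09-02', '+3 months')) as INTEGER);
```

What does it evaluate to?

126

Adding +3 months to 2085-09-02 gives 2085-12-02.
29 days remain in December 2085 after the 2nd (31 − 2).
January 2086: 31 days.
February 2086: 28 days.
March 2086: 31 days.
Then 7 days into April 2086.
Total: 29 + 31 + 28 + 31 + 7 = 126.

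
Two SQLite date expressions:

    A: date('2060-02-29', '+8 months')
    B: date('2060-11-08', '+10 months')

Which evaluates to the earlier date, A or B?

A = 2060-10-29.
B = 2061-09-08.
A is earlier.

A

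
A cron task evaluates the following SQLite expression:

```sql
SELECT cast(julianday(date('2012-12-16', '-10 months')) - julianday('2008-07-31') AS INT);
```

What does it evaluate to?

1295

Adding -10 months to 2012-12-16 gives 2012-02-16.
0 days remain in July 2008 after the 31st (31 − 31).
Full months from August 2008 through January 2012 contribute their day counts.
Then 16 days into February 2012.
Total: 0 + 31 + 30 + 31 + 30 + 31 + 31 + 28 + 31 + 30 + 31 + 30 + 31 + 31 + 30 + 31 + 30 + 31 + 31 + 28 + 31 + 30 + 31 + 30 + 31 + 31 + 30 + 31 + 30 + 31 + 31 + 28 + 31 + 30 + 31 + 30 + 31 + 31 + 30 + 31 + 30 + 31 + 31 + 16 = 1295.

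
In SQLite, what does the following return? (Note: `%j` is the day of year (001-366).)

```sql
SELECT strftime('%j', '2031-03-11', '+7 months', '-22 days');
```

First apply '+7 months', '-22 days': 2031-03-11 → 2031-09-19.
Day-of-year for 2031-09-19: days since 2031-01-01 inclusive = 262, zero-padded to 262.

262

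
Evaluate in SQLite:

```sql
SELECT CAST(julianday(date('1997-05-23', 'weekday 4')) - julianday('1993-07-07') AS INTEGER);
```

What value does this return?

`weekday 4` advances to the next Thursday; 1997-05-23 is a Friday, so it moves forward to 1997-05-29.
24 days remain in July 1993 after the 7th (31 − 7).
Full months from August 1993 through April 1997 contribute their day counts.
Then 29 days into May 1997.
Total: 24 + 31 + 30 + 31 + 30 + 31 + 31 + 28 + 31 + 30 + 31 + 30 + 31 + 31 + 30 + 31 + 30 + 31 + 31 + 28 + 31 + 30 + 31 + 30 + 31 + 31 + 30 + 31 + 30 + 31 + 31 + 29 + 31 + 30 + 31 + 30 + 31 + 31 + 30 + 31 + 30 + 31 + 31 + 28 + 31 + 30 + 29 = 1422.

1422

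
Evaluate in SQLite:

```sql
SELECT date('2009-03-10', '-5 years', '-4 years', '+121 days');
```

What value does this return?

Adding -5 years to 2009-03-10 gives 2004-03-10.
Adding -4 years to 2004-03-10 gives 2000-03-10.
Applying '+121 days' to 2000-03-10: counting 121 days forward gives 2000-07-09.

2000-07-09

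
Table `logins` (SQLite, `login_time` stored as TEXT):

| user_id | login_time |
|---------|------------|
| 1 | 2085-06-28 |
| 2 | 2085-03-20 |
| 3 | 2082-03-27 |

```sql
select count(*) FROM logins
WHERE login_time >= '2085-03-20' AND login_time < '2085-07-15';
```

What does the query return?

Rows in [2085-03-20, 2085-07-15): 2085-06-28, 2085-03-20 → 2 rows.

2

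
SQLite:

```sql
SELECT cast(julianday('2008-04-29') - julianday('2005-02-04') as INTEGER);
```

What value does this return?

1180

24 days remain in February 2005 after the 4th (28 − 4).
Full months from March 2005 through March 2008 contribute their day counts.
Then 29 days into April 2008.
Total: 24 + 31 + 30 + 31 + 30 + 31 + 31 + 30 + 31 + 30 + 31 + 31 + 28 + 31 + 30 + 31 + 30 + 31 + 31 + 30 + 31 + 30 + 31 + 31 + 28 + 31 + 30 + 31 + 30 + 31 + 31 + 30 + 31 + 30 + 31 + 31 + 29 + 31 + 29 = 1180.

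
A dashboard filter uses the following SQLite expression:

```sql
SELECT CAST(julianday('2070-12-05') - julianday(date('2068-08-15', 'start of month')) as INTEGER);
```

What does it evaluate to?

856

`start of month` rewinds 2068-08-15 to 2068-08-01.
30 days remain in August 2068 after the 1st (31 − 1).
Full months from September 2068 through November 2070 contribute their day counts.
Then 5 days into December 2070.
Total: 30 + 30 + 31 + 30 + 31 + 31 + 28 + 31 + 30 + 31 + 30 + 31 + 31 + 30 + 31 + 30 + 31 + 31 + 28 + 31 + 30 + 31 + 30 + 31 + 31 + 30 + 31 + 30 + 5 = 856.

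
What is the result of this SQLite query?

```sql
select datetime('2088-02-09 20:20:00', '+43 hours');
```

+43 hours from 2088-02-09 20:20:00 is 2088-02-11 15:20:00 (crosses midnight).

2088-02-11 15:20:00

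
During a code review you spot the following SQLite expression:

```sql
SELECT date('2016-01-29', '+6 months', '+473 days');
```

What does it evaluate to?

2017-11-14

Adding +6 months to 2016-01-29 gives 2016-07-29.
Applying '+473 days' to 2016-07-29: counting 473 days forward gives 2017-11-14.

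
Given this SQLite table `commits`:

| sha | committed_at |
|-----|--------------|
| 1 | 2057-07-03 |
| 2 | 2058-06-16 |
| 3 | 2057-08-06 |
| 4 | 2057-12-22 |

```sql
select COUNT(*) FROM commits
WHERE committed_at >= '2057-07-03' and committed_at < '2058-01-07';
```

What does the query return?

Rows in [2057-07-03, 2058-01-07): 2057-07-03, 2057-08-06, 2057-12-22 → 3 rows.

3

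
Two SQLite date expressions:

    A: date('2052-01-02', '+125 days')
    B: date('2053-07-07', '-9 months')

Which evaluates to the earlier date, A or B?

A

A = 2052-05-06.
B = 2052-10-07.
A is earlier.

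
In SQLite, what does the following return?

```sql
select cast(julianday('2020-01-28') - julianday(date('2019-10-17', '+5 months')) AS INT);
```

Adding +5 months to 2019-10-17 gives 2020-03-17.
3 days remain in January 2020 after the 28th (31 − 28).
February 2020: 29 days (leap year).
Then 17 days into March 2020.
Total: 3 + 29 + 17 = 49.
The subtraction is earlier − later, so the result is −49 → -49.

-49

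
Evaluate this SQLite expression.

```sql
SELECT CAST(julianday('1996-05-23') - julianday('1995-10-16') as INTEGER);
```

15 days remain in October 1995 after the 16th (31 − 16).
Full months from November 1995 through April 1996 contribute their day counts.
Then 23 days into May 1996.
Total: 15 + 30 + 31 + 31 + 29 + 31 + 30 + 23 = 220.

220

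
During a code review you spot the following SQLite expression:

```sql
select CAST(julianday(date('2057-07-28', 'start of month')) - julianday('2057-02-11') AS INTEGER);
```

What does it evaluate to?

`start of month` rewinds 2057-07-28 to 2057-07-01.
17 days remain in February 2057 after the 11th (28 − 11).
March 2057: 31 days.
April 2057: 30 days.
May 2057: 31 days.
June 2057: 30 days.
Then 1 day into July 2057.
Total: 17 + 31 + 30 + 31 + 30 + 1 = 140.

140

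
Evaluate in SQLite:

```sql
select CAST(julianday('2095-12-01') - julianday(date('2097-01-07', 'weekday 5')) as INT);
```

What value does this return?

`weekday 5` advances to the next Friday; 2097-01-07 is a Monday, so it moves forward to 2097-01-11.
30 days remain in December 2095 after the 1st (31 − 1).
Full months from January 2096 through December 2096 contribute their day counts.
Then 11 days into January 2097.
Total: 30 + 31 + 29 + 31 + 30 + 31 + 30 + 31 + 31 + 30 + 31 + 30 + 31 + 11 = 407.
The subtraction is earlier − later, so the result is −407 → -407.

-407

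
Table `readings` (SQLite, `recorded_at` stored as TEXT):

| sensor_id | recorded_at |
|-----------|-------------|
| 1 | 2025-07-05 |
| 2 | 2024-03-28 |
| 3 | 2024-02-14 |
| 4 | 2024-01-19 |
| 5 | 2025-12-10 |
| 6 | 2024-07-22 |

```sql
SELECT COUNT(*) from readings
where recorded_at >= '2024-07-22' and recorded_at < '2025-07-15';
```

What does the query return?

Rows in [2024-07-22, 2025-07-15): 2025-07-05, 2024-07-22 → 2 rows.

2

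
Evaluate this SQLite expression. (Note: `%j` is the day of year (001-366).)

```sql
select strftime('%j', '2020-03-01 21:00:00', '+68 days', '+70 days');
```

First apply '+68 days', '+70 days': 2020-03-01 21:00:00 → 2020-07-17 21:00:00.
Day-of-year for 2020-07-17: days since 2020-01-01 inclusive = 199, zero-padded to 199.

199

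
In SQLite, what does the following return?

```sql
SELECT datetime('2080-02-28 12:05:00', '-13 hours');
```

-13 hours from 2080-02-28 12:05:00 is 2080-02-27 23:05:00 (crosses midnight).

2080-02-27 23:05:00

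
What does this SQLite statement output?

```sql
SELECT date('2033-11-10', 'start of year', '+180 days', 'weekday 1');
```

`start of year` rewinds 2033-11-10 to 2033-01-01.
Applying '+180 days' to 2033-01-01: counting 180 days forward gives 2033-06-30.
`weekday 1` advances to the next Monday; 2033-06-30 is a Thursday, so it moves forward to 2033-07-04.

2033-07-04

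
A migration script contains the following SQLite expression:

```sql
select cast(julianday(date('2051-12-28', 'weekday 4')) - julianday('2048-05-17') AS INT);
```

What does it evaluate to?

`weekday 4` advances to the next Thursday; 2051-12-28 is already a Thursday, so it stays at 2051-12-28.
14 days remain in May 2048 after the 17th (31 − 17).
Full months from June 2048 through November 2051 contribute their day counts.
Then 28 days into December 2051.
Total: 14 + 30 + 31 + 31 + 30 + 31 + 30 + 31 + 31 + 28 + 31 + 30 + 31 + 30 + 31 + 31 + 30 + 31 + 30 + 31 + 31 + 28 + 31 + 30 + 31 + 30 + 31 + 31 + 30 + 31 + 30 + 31 + 31 + 28 + 31 + 30 + 31 + 30 + 31 + 31 + 30 + 31 + 30 + 28 = 1320.

1320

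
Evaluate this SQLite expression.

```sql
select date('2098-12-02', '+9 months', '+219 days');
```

Adding +9 months to 2098-12-02 gives 2099-09-02.
Applying '+219 days' to 2099-09-02: counting 219 days forward gives 2100-04-09.

2100-04-09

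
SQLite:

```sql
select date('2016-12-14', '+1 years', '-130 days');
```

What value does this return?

2017-08-06

Adding +1 year to 2016-12-14 gives 2017-12-14.
Applying '-130 days' to 2017-12-14: counting 130 days back gives 2017-08-06.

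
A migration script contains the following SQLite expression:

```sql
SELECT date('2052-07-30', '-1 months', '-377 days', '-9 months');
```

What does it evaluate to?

Adding -1 month to 2052-07-30 gives 2052-06-30.
Applying '-377 days' to 2052-06-30: counting 377 days back gives 2051-06-19.
Adding -9 months to 2051-06-19 gives 2050-09-19.

2050-09-19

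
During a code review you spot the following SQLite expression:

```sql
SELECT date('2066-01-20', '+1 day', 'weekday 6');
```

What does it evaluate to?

2066-01-23

Advancing 1 more day within January lands on 2066-01-21.
`weekday 6` advances to the next Saturday; 2066-01-21 is a Thursday, so it moves forward to 2066-01-23.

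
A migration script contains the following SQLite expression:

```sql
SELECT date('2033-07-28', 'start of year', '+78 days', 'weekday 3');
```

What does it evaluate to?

2033-03-23

`start of year` rewinds 2033-07-28 to 2033-01-01.
Applying '+78 days' to 2033-01-01: counting 78 days forward gives 2033-03-20.
`weekday 3` advances to the next Wednesday; 2033-03-20 is a Sunday, so it moves forward to 2033-03-23.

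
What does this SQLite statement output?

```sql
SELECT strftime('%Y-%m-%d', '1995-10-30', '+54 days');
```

1995-12-23

First apply '+54 days': 1995-10-30 → 1995-12-23.
`%Y-%m-%d` extracts the ISO date: 1995-12-23.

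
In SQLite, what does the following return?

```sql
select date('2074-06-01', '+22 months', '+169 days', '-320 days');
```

Adding +22 months to 2074-06-01 gives 2076-04-01.
Applying '+169 days' to 2076-04-01: counting 169 days forward gives 2076-09-17.
Applying '-320 days' to 2076-09-17: counting 320 days back gives 2075-11-02.

2075-11-02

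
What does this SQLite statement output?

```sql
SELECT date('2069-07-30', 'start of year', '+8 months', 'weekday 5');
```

2069-09-06

`start of year` rewinds 2069-07-30 to 2069-01-01.
Adding +8 months to 2069-01-01 gives 2069-09-01.
`weekday 5` advances to the next Friday; 2069-09-01 is a Sunday, so it moves forward to 2069-09-06.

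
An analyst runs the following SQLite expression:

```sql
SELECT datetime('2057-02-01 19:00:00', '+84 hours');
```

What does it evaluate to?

2057-02-05 07:00:00

+84 hours from 2057-02-01 19:00:00 is 2057-02-05 07:00:00 (crosses midnight).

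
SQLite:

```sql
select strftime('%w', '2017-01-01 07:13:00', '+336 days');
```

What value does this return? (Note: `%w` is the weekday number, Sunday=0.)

First apply '+336 days': 2017-01-01 07:13:00 → 2017-12-03 07:13:00.
2017-12-03 is a Sunday; with Sunday=0 that is 0.

0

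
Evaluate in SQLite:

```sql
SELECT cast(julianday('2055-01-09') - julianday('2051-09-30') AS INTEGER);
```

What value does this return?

1197

0 days remain in September 2051 after the 30th (30 − 30).
Full months from October 2051 through December 2054 contribute their day counts.
Then 9 days into January 2055.
Total: 0 + 31 + 30 + 31 + 31 + 29 + 31 + 30 + 31 + 30 + 31 + 31 + 30 + 31 + 30 + 31 + 31 + 28 + 31 + 30 + 31 + 30 + 31 + 31 + 30 + 31 + 30 + 31 + 31 + 28 + 31 + 30 + 31 + 30 + 31 + 31 + 30 + 31 + 30 + 31 + 9 = 1197.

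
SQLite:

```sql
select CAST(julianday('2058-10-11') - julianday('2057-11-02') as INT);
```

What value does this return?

28 days remain in November 2057 after the 2nd (30 − 2).
Full months from December 2057 through September 2058 contribute their day counts.
Then 11 days into October 2058.
Total: 28 + 31 + 31 + 28 + 31 + 30 + 31 + 30 + 31 + 31 + 30 + 11 = 343.

343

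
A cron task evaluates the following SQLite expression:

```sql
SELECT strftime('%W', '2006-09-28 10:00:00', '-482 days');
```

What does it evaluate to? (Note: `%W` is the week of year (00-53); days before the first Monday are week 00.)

First apply '-482 days': 2006-09-28 10:00:00 → 2005-06-03 10:00:00.
2005-06-03 is a Friday. SQLite's %W counts Mondays since the year started; the result is 22.

22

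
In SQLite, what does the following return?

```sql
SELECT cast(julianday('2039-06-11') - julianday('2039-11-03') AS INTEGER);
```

-145

19 days remain in June 2039 after the 11th (30 − 11).
July 2039: 31 days.
August 2039: 31 days.
September 2039: 30 days.
October 2039: 31 days.
Then 3 days into November 2039.
Total: 19 + 31 + 31 + 30 + 31 + 3 = 145.
The subtraction is earlier − later, so the result is −145 → -145.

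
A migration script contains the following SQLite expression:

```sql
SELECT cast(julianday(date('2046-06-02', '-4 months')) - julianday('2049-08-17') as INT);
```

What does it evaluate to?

Adding -4 months to 2046-06-02 gives 2046-02-02.
26 days remain in February 2046 after the 2nd (28 − 2).
Full months from March 2046 through July 2049 contribute their day counts.
Then 17 days into August 2049.
Total: 26 + 31 + 30 + 31 + 30 + 31 + 31 + 30 + 31 + 30 + 31 + 31 + 28 + 31 + 30 + 31 + 30 + 31 + 31 + 30 + 31 + 30 + 31 + 31 + 29 + 31 + 30 + 31 + 30 + 31 + 31 + 30 + 31 + 30 + 31 + 31 + 28 + 31 + 30 + 31 + 30 + 31 + 17 = 1292.
The subtraction is earlier − later, so the result is −1292 → -1292.

-1292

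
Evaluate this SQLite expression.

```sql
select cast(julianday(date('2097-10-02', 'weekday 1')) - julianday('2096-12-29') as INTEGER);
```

282

`weekday 1` advances to the next Monday; 2097-10-02 is a Wednesday, so it moves forward to 2097-10-07.
2 days remain in December 2096 after the 29th (31 − 29).
Full months from January 2097 through September 2097 contribute their day counts.
Then 7 days into October 2097.
Total: 2 + 31 + 28 + 31 + 30 + 31 + 30 + 31 + 31 + 30 + 7 = 282.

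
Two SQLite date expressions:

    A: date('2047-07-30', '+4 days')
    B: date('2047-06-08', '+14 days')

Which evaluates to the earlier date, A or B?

A = 2047-08-03.
B = 2047-06-22.
B is earlier.

B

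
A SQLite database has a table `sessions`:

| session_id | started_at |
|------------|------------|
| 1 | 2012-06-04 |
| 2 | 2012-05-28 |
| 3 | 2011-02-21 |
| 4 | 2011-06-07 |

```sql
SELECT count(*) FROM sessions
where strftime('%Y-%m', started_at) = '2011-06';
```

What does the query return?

Rows with year-month 2011-06: 2011-06-07 → 1.

1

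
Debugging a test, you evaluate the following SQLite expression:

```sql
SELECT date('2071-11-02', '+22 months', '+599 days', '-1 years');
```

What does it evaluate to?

Adding +22 months to 2071-11-02 gives 2073-09-02.
Applying '+599 days' to 2073-09-02: counting 599 days forward gives 2075-04-24.
Adding -1 year to 2075-04-24 gives 2074-04-24.

2074-04-24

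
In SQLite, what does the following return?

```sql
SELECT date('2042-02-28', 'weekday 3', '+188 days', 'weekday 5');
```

`weekday 3` advances to the next Wednesday; 2042-02-28 is a Friday, so it moves forward to 2042-03-05.
Applying '+188 days' to 2042-03-05: counting 188 days forward gives 2042-09-09.
`weekday 5` advances to the next Friday; 2042-09-09 is a Tuesday, so it moves forward to 2042-09-12.

2042-09-12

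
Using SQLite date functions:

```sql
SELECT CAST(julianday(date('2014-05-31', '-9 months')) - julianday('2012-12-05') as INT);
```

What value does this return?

Adding -9 months to 2014-05-31 gives 2013-08-31.
26 days remain in December 2012 after the 5th (31 − 5).
Full months from January 2013 through July 2013 contribute their day counts.
Then 31 days into August 2013.
Total: 26 + 31 + 28 + 31 + 30 + 31 + 30 + 31 + 31 = 269.

269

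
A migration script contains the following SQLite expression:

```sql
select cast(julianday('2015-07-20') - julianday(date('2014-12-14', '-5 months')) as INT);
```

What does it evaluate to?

371

Adding -5 months to 2014-12-14 gives 2014-07-14.
17 days remain in July 2014 after the 14th (31 − 14).
Full months from August 2014 through June 2015 contribute their day counts.
Then 20 days into July 2015.
Total: 17 + 31 + 30 + 31 + 30 + 31 + 31 + 28 + 31 + 30 + 31 + 30 + 20 = 371.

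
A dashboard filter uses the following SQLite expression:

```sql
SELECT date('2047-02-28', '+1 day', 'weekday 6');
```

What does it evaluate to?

February 2047 has 28 days; 0 remain after the 28th, so 1 days reach 2047-03-01.
`weekday 6` advances to the next Saturday; 2047-03-01 is a Friday, so it moves forward to 2047-03-02.

2047-03-02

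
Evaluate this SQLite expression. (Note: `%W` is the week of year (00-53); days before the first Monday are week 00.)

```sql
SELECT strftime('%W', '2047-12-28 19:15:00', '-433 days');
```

42

First apply '-433 days': 2047-12-28 19:15:00 → 2046-10-21 19:15:00.
2046-10-21 is a Sunday. SQLite's %W counts Mondays since the year started; the result is 42.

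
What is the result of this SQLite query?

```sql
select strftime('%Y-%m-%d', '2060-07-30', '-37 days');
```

2060-06-23

First apply '-37 days': 2060-07-30 → 2060-06-23.
`%Y-%m-%d` extracts the ISO date: 2060-06-23.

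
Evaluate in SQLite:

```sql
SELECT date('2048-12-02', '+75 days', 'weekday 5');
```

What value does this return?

2049-02-19

Applying '+75 days' to 2048-12-02: counting 75 days forward gives 2049-02-15.
`weekday 5` advances to the next Friday; 2049-02-15 is a Monday, so it moves forward to 2049-02-19.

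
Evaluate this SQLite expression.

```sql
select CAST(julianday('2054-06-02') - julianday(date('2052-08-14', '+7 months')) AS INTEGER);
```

Adding +7 months to 2052-08-14 gives 2053-03-14.
17 days remain in March 2053 after the 14th (31 − 14).
Full months from April 2053 through May 2054 contribute their day counts.
Then 2 days into June 2054.
Total: 17 + 30 + 31 + 30 + 31 + 31 + 30 + 31 + 30 + 31 + 31 + 28 + 31 + 30 + 31 + 2 = 445.

445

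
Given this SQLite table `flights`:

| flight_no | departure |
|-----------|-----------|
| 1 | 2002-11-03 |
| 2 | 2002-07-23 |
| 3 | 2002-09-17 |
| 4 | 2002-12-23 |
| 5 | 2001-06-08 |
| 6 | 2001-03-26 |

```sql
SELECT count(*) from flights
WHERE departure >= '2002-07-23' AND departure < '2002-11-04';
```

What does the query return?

Rows in [2002-07-23, 2002-11-04): 2002-11-03, 2002-07-23, 2002-09-17 → 3 rows.

3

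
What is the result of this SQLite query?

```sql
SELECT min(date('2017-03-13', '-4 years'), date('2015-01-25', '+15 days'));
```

2013-03-13

date('2017-03-13', '-4 years') → 2013-03-13.
date('2015-01-25', '+15 days') → 2015-02-09.
Earlier of the two is 2013-03-13.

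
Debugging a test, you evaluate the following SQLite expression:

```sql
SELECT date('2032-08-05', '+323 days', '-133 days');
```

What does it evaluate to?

Applying '+323 days' to 2032-08-05: counting 323 days forward gives 2033-06-24.
Applying '-133 days' to 2033-06-24: counting 133 days back gives 2033-02-11.

2033-02-11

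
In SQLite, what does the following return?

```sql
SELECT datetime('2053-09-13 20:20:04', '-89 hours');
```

2053-09-10 03:20:04

-89 hours from 2053-09-13 20:20:04 is 2053-09-10 03:20:04 (crosses midnight).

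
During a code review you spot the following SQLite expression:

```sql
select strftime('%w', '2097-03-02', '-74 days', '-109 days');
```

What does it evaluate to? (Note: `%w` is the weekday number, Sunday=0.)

5

First apply '-74 days', '-109 days': 2097-03-02 → 2096-08-31.
2096-08-31 is a Friday; with Sunday=0 that is 5.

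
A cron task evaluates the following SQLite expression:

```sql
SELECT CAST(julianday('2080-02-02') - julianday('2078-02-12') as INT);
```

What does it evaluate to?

720

16 days remain in February 2078 after the 12th (28 − 12).
Full months from March 2078 through January 2080 contribute their day counts.
Then 2 days into February 2080.
Total: 16 + 31 + 30 + 31 + 30 + 31 + 31 + 30 + 31 + 30 + 31 + 31 + 28 + 31 + 30 + 31 + 30 + 31 + 31 + 30 + 31 + 30 + 31 + 31 + 2 = 720.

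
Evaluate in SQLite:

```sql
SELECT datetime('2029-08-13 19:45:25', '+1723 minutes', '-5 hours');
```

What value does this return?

2029-08-14 19:28:25

1723 minutes = 28h 43m; +1723 minutes from 2029-08-13 19:45:25 is 2029-08-15 00:28:25 (crosses midnight).
-5 hours from 2029-08-15 00:28:25 is 2029-08-14 19:28:25 (crosses midnight).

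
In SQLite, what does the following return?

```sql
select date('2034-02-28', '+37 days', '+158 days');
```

2034-09-11

February 2034 has 28 days; 0 remain after the 28th, so 1 days reach 2034-03-01.
March 2034 has 31 days; 30 remain after the 1st, so 31 days reach 2034-04-01.
Advancing 5 more days within April lands on 2034-04-06.
Applying '+158 days' to 2034-04-06: counting 158 days forward gives 2034-09-11.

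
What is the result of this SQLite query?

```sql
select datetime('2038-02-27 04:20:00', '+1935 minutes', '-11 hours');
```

1935 minutes = 32h 15m; +1935 minutes from 2038-02-27 04:20:00 is 2038-02-28 12:35:00 (crosses midnight).
-11 hours from 2038-02-28 12:35:00 is 2038-02-28 01:35:00.

2038-02-28 01:35:00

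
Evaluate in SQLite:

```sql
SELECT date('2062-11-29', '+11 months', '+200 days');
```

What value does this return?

2064-05-16

Adding +11 months to 2062-11-29 gives 2063-10-29.
Applying '+200 days' to 2063-10-29: counting 200 days forward gives 2064-05-16.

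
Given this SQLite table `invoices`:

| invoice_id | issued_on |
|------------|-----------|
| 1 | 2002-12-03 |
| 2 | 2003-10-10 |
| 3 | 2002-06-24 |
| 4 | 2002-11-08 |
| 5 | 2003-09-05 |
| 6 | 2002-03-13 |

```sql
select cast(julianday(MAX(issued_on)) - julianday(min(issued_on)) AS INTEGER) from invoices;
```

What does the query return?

MIN = 2002-03-13, MAX = 2003-10-10.
18 days remain in March 2002 after the 13th (31 − 13).
Full months from April 2002 through September 2003 contribute their day counts.
Then 10 days into October 2003.
Total: 18 + 30 + 31 + 30 + 31 + 31 + 30 + 31 + 30 + 31 + 31 + 28 + 31 + 30 + 31 + 30 + 31 + 31 + 30 + 10 = 576.

576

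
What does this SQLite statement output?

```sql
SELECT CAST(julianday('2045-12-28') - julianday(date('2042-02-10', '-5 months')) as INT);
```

1570

Adding -5 months to 2042-02-10 gives 2041-09-10.
20 days remain in September 2041 after the 10th (30 − 10).
Full months from October 2041 through November 2045 contribute their day counts.
Then 28 days into December 2045.
Total: 20 + 31 + 30 + 31 + 31 + 28 + 31 + 30 + 31 + 30 + 31 + 31 + 30 + 31 + 30 + 31 + 31 + 28 + 31 + 30 + 31 + 30 + 31 + 31 + 30 + 31 + 30 + 31 + 31 + 29 + 31 + 30 + 31 + 30 + 31 + 31 + 30 + 31 + 30 + 31 + 31 + 28 + 31 + 30 + 31 + 30 + 31 + 31 + 30 + 31 + 30 + 28 = 1570.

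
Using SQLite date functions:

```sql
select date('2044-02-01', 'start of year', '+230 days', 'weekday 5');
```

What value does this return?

`start of year` rewinds 2044-02-01 to 2044-01-01.
Applying '+230 days' to 2044-01-01: counting 230 days forward gives 2044-08-18.
`weekday 5` advances to the next Friday; 2044-08-18 is a Thursday, so it moves forward to 2044-08-19.

2044-08-19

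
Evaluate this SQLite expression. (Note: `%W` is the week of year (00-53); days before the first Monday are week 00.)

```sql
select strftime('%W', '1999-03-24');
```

12

1999-03-24 is a Wednesday. SQLite's %W counts Mondays since the year started; the result is 12.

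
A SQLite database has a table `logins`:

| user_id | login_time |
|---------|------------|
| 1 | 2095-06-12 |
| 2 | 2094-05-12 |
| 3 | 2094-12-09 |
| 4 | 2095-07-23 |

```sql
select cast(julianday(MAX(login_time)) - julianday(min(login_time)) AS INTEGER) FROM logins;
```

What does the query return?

437

MIN = 2094-05-12, MAX = 2095-07-23.
19 days remain in May 2094 after the 12th (31 − 12).
Full months from June 2094 through June 2095 contribute their day counts.
Then 23 days into July 2095.
Total: 19 + 30 + 31 + 31 + 30 + 31 + 30 + 31 + 31 + 28 + 31 + 30 + 31 + 30 + 23 = 437.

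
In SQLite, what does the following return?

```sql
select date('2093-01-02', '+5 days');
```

2093-01-07

Advancing 5 more days within January lands on 2093-01-07.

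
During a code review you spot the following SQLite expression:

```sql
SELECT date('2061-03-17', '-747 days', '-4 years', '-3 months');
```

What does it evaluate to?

2054-12-01

Applying '-747 days' to 2061-03-17: counting 747 days back gives 2059-03-01.
Adding -4 years to 2059-03-01 gives 2055-03-01.
Adding -3 months to 2055-03-01 gives 2054-12-01.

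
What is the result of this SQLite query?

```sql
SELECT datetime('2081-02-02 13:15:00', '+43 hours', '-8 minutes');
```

2081-02-04 08:07:00

+43 hours from 2081-02-02 13:15:00 is 2081-02-04 08:15:00 (crosses midnight).
-8 minutes from 2081-02-04 08:15:00 is 2081-02-04 08:07:00.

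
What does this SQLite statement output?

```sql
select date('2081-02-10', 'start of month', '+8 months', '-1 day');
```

`start of month` rewinds 2081-02-10 to 2081-02-01.
Adding +8 months to 2081-02-01 gives 2081-10-01.
Going back 1 day from 2081-10-01 reaches 2081-09-30 (last day of September, 30 days).

2081-09-30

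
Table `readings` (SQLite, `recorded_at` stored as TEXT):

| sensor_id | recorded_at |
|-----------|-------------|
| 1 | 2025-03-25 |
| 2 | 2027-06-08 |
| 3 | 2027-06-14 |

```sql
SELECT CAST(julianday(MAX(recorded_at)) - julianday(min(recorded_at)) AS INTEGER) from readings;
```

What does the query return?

811

MIN = 2025-03-25, MAX = 2027-06-14.
6 days remain in March 2025 after the 25th (31 − 25).
Full months from April 2025 through May 2027 contribute their day counts.
Then 14 days into June 2027.
Total: 6 + 30 + 31 + 30 + 31 + 31 + 30 + 31 + 30 + 31 + 31 + 28 + 31 + 30 + 31 + 30 + 31 + 31 + 30 + 31 + 30 + 31 + 31 + 28 + 31 + 30 + 31 + 14 = 811.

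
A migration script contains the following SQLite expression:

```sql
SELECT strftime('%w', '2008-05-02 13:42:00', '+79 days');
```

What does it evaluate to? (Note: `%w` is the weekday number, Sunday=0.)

First apply '+79 days': 2008-05-02 13:42:00 → 2008-07-20 13:42:00.
2008-07-20 is a Sunday; with Sunday=0 that is 0.

0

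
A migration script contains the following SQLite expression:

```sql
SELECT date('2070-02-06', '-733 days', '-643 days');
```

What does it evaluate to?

2066-05-02

Applying '-733 days' to 2070-02-06: counting 733 days back gives 2068-02-04.
Applying '-643 days' to 2068-02-04: counting 643 days back gives 2066-05-02.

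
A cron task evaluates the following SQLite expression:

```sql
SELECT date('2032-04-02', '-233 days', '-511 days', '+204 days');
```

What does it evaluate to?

Applying '-233 days' to 2032-04-02: counting 233 days back gives 2031-08-13.
Applying '-511 days' to 2031-08-13: counting 511 days back gives 2030-03-20.
Applying '+204 days' to 2030-03-20: counting 204 days forward gives 2030-10-10.

2030-10-10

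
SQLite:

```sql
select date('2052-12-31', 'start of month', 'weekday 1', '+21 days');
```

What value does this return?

2052-12-23

`start of month` rewinds 2052-12-31 to 2052-12-01.
`weekday 1` advances to the next Monday; 2052-12-01 is a Sunday, so it moves forward to 2052-12-02.
Advancing 21 more days within December lands on 2052-12-23.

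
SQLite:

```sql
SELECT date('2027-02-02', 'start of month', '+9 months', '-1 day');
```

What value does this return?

`start of month` rewinds 2027-02-02 to 2027-02-01.
Adding +9 months to 2027-02-01 gives 2027-11-01.
Going back 1 day from 2027-11-01 reaches 2027-10-31 (last day of October, 31 days).

2027-10-31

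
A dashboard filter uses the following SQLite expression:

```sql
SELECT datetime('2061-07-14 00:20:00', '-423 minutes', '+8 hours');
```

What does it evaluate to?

2061-07-14 01:17:00

423 minutes = 7h 3m; -423 minutes from 2061-07-14 00:20:00 is 2061-07-13 17:17:00 (crosses midnight).
+8 hours from 2061-07-13 17:17:00 is 2061-07-14 01:17:00 (crosses midnight).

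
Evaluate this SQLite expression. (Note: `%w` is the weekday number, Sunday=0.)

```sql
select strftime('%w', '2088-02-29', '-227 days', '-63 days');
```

4

First apply '-227 days', '-63 days': 2088-02-29 → 2087-05-15.
2087-05-15 is a Thursday; with Sunday=0 that is 4.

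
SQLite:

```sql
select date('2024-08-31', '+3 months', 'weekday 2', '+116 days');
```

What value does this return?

2025-03-29

Adding +3 months to 2024-08-31 targets 2024-11-31. November 2024 has only 30 days, so SQLite normalizes the 1-day overflow forward to 2024-12-01.
`weekday 2` advances to the next Tuesday; 2024-12-01 is a Sunday, so it moves forward to 2024-12-03.
Applying '+116 days' to 2024-12-03: counting 116 days forward gives 2025-03-29.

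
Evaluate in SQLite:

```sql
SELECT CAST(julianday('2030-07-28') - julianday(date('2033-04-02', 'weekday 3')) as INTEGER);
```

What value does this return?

-983

`weekday 3` advances to the next Wednesday; 2033-04-02 is a Saturday, so it moves forward to 2033-04-06.
3 days remain in July 2030 after the 28th (31 − 28).
Full months from August 2030 through March 2033 contribute their day counts.
Then 6 days into April 2033.
Total: 3 + 31 + 30 + 31 + 30 + 31 + 31 + 28 + 31 + 30 + 31 + 30 + 31 + 31 + 30 + 31 + 30 + 31 + 31 + 29 + 31 + 30 + 31 + 30 + 31 + 31 + 30 + 31 + 30 + 31 + 31 + 28 + 31 + 6 = 983.
The subtraction is earlier − later, so the result is −983 → -983.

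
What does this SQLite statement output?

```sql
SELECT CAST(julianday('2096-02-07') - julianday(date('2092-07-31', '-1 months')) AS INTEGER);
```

Adding -1 month to 2092-07-31 targets 2092-06-31. June 2092 has only 30 days, so SQLite normalizes the 1-day overflow forward to 2092-07-01.
30 days remain in July 2092 after the 1st (31 − 1).
Full months from August 2092 through January 2096 contribute their day counts.
Then 7 days into February 2096.
Total: 30 + 31 + 30 + 31 + 30 + 31 + 31 + 28 + 31 + 30 + 31 + 30 + 31 + 31 + 30 + 31 + 30 + 31 + 31 + 28 + 31 + 30 + 31 + 30 + 31 + 31 + 30 + 31 + 30 + 31 + 31 + 28 + 31 + 30 + 31 + 30 + 31 + 31 + 30 + 31 + 30 + 31 + 31 + 7 = 1316.

1316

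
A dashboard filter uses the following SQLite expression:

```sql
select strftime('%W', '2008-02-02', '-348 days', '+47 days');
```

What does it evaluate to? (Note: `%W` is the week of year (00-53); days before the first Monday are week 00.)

14

First apply '-348 days', '+47 days': 2008-02-02 → 2007-04-07.
2007-04-07 is a Saturday. SQLite's %W counts Mondays since the year started; the result is 14.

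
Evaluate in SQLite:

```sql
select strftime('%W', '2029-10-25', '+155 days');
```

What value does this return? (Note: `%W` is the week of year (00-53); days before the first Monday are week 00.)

First apply '+155 days': 2029-10-25 → 2030-03-29.
2030-03-29 is a Friday. SQLite's %W counts Mondays since the year started; the result is 12.

12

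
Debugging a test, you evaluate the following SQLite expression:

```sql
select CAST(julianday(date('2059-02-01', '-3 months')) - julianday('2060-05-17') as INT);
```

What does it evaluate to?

-563

Adding -3 months to 2059-02-01 gives 2058-11-01.
29 days remain in November 2058 after the 1st (30 − 1).
Full months from December 2058 through April 2060 contribute their day counts.
Then 17 days into May 2060.
Total: 29 + 31 + 31 + 28 + 31 + 30 + 31 + 30 + 31 + 31 + 30 + 31 + 30 + 31 + 31 + 29 + 31 + 30 + 17 = 563.
The subtraction is earlier − later, so the result is −563 → -563.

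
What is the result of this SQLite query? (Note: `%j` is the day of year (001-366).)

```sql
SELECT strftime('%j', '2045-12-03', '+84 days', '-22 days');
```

First apply '+84 days', '-22 days': 2045-12-03 → 2046-02-03.
Day-of-year for 2046-02-03: days since 2046-01-01 inclusive = 34, zero-padded to 034.

034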